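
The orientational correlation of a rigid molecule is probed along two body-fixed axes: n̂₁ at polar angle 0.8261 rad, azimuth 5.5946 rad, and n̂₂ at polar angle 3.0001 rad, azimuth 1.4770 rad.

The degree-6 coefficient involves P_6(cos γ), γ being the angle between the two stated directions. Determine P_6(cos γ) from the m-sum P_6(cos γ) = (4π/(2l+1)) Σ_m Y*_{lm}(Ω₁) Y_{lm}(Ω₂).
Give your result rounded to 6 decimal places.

Term-by-term m-sum for l=6 (normalisation 4π/13 = 0.966644):
  m=-6: Y*=-0.04190 + 0.06382j  Y=-0.00000 - 0.00000j  product 0.00000 - 0.00000j
  m=-5: Y*=-0.23279 + 0.07235j  Y=-0.00004 + 0.00008j  product 0.00000 - 0.00002j
  m=-4: Y*=-0.39137 - 0.15962j  Y=0.00128 + 0.00051j  product -0.00042 - 0.00040j
  m=-3: Y*=-0.17113 - 0.31704j  Y=0.00391 - 0.01352j  product -0.00495 + 0.00107j
  m=-2: Y*=-0.01034 + 0.05276j  Y=-0.09582 - 0.01819j  product 0.00195 - 0.00487j
  m=-1: Y*=-0.28811 + 0.23710j  Y=-0.03931 + 0.41786j  product -0.08775 - 0.12971j
  m=+0: Y*=-0.05367 + 0.00000j  Y=0.81411 + 0.00000j  product -0.04370 + 0.00000j
  m=+1: Y*=0.28811 + 0.23710j  Y=0.03931 + 0.41786j  product -0.08775 + 0.12971j
  m=+2: Y*=-0.01034 - 0.05276j  Y=-0.09582 + 0.01819j  product 0.00195 + 0.00487j
  m=+3: Y*=0.17113 - 0.31704j  Y=-0.00391 - 0.01352j  product -0.00495 - 0.00107j
  m=+4: Y*=-0.39137 + 0.15962j  Y=0.00128 - 0.00051j  product -0.00042 + 0.00040j
  m=+5: Y*=0.23279 + 0.07235j  Y=0.00004 + 0.00008j  product 0.00000 + 0.00002j
  m=+6: Y*=-0.04190 - 0.06382j  Y=-0.00000 + 0.00000j  product 0.00000 + 0.00000j
Accumulated sum -0.22604 + 0.00000j; after 4π/(2l+1) scaling, -0.21850 + 0.00000j ⇒ P_6 = -0.218500

-0.218500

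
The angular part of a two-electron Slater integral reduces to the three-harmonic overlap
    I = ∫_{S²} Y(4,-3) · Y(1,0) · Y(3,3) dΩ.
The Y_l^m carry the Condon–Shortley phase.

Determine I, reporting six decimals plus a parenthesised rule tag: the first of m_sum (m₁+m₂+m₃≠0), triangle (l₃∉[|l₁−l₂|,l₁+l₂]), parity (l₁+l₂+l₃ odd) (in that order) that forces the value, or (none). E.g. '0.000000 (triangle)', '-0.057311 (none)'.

-0.162868 (none)

m-sum 0 ✓  L=8 even ✓  3≤3≤5 ✓
Π(2lᵢ+1) = 9×3×7 = 189
triangle coeff Δ(4,1,3) = 1/252
Σ_t [1,1]: t=1:−1/36 = -1/36
(3j)²=4/63 [(4 1 3; 0 0 0)], sign=+1
Σ_t [1,1]: t=1:−1/720 = -1/720
(3j)²=1/36 [(4 1 3; -3 0 3)], sign=-1
⇒ 4πI² = 1/3
I = (-1)√(1/3/(4π)) = -0.16286750
No selection rule forces the value: the integral is nonzero (none).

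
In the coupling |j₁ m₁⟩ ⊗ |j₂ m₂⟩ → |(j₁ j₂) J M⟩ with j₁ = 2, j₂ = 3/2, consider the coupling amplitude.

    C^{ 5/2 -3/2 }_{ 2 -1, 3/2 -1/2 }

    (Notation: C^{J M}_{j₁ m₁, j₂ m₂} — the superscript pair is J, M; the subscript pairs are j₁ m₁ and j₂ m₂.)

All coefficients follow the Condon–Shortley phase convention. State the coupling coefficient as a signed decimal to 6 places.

√[6·1!3!2!/7! · 1!3!1!2!1!4!] = √(144/35)
  +(−1)^0/∏(0,1,3,1,0,1)! = 1/6  (running 1/6)
  +(−1)^1/∏(1,0,2,0,1,2)! = -1/4  (running -1/12)
⟨..|..⟩ = √(144/35)·(-1/12) = -0.169031

−√(1/35) = -0.169031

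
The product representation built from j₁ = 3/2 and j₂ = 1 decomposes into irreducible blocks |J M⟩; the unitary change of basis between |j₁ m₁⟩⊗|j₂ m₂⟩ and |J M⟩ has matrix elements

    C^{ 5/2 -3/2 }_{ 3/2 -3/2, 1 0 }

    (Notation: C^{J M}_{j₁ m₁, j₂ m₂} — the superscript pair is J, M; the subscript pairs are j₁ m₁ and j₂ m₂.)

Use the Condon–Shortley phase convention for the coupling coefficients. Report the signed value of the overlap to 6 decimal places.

+√(2/5) = +0.632456

triangle: 0!·3!·2!/6! = 12/720
(j±m)!: 0!·3!·1!·1!·1!·4! = 144
prefactor² = (2J+1)·Δ·N² = 72/5
  k=0: +1/(0!·0!·3!·1!·0!·1!) = 1/6
Σ = 1/6  ⇒  CG² = 72/5·(1/6)² = 2/5
CG = +√(2/5) = +0.632456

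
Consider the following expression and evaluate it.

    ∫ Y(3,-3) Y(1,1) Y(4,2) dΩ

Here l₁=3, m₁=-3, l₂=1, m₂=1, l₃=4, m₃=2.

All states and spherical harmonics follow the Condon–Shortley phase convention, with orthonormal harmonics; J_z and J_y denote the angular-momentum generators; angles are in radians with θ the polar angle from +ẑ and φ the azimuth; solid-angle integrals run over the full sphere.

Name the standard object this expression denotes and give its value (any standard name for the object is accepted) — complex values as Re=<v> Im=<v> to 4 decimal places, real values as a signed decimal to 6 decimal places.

This is a Gaunt coefficient — the integral of a triple product of spherical harmonics over the sphere.
Rules hold: Σm=0, L=8 even, 2≤4≤4.
N = 7·3·9 = 189
Δ = 0!·6!·2!/9! = 1/252
Racah Σ t=0..0: t=0:+1/36 = 1/36
⇒ 3j(3 1 4; 0 0 0)² = 4/63, sgn +1
Racah Σ t=0..0: t=0:+1/1440 = 1/1440
⇒ 3j(3 1 4; -3 1 2)² = 1/252, sgn +1
4πI² = N·(3j₀)²·(3jₘ)² = 1/21
I = +1·√(0.047619/4π) = 0.06155813

Gaunt coefficient, +0.061558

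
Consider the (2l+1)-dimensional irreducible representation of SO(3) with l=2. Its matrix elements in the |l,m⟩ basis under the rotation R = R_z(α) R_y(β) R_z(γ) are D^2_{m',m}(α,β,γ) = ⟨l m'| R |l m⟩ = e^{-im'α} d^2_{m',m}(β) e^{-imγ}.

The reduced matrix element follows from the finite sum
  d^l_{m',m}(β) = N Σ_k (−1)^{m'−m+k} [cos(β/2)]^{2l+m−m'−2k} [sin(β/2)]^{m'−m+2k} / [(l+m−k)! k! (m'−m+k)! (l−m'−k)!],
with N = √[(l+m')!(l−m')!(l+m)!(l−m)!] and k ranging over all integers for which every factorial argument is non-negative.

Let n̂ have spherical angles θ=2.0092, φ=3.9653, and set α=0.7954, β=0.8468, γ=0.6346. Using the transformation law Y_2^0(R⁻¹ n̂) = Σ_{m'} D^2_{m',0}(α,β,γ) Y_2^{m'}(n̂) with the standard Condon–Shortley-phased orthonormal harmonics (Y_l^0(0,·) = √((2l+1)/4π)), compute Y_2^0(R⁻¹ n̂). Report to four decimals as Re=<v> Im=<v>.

Need the full column D^2_{m',0} for m'=−2..2 at α=0.7954, β=0.8468, γ=0.6346.
cos(β/2)=0.911697, sin(β/2)=0.410863
d^2_{-2,0}: single k=2 term ⇒ +0.343693;  D = -0.006875+0.343624i
d^2_{-1,0}: k∈[1..2] ⇒ +0.762648 -0.154887 = +0.607761;  D = +0.425432+0.434028i
d^2_{0,0}: k∈[0..2] ⇒ +0.690880 -0.561248 +0.028496 = +0.158129;  D = +0.158129+0.000000i
d^2_{1,0}: k∈[0..1] ⇒ -0.762648 +0.154887 = -0.607761;  D = -0.425432+0.434028i
d^2_{2,0}: single k=0 term ⇒ +0.343693;  D = -0.006875-0.343624i
Y_2^{m'}(θ=2.0092,φ=3.9653) and Σ D·Y over m':
  (-0.0069+0.3436i)·(-0.0242-0.3157i)  (+0.4254+0.4340i)·(+0.2018-0.2178i)  (+0.1581+0.0000i)·(-0.1449+0.0000i)  (-0.4254+0.4340i)·(-0.2018-0.2178i)  (-0.0069-0.3436i)·(-0.0242+0.3157i)
Y_2^0(R⁻¹ n̂) = +0.555192+0.000000i

Re=0.5552 Im=0.0000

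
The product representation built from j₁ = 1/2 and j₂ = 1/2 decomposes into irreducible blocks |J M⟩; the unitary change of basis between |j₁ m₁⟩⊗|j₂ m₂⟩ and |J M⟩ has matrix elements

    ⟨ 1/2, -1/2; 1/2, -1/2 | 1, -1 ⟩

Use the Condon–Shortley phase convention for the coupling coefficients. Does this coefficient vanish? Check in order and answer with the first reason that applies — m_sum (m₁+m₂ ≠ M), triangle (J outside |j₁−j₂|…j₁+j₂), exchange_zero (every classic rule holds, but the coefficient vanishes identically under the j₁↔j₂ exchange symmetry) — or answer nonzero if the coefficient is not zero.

nonzero

m-sum: m₁+m₂ = -1/2+(-1/2) = -1, M = -1  ✓
triangle: |j₁−j₂| = 0 ≤ J = 1 ≤ j₁+j₂ = 1  ✓
exchange: j₁=j₂, m₁=m₂ with (−1)^(j₁+j₂−J) = (−1)^0 = +1 — symmetry imposes no zero
value check: CG = +1 = +1.000000 ≠ 0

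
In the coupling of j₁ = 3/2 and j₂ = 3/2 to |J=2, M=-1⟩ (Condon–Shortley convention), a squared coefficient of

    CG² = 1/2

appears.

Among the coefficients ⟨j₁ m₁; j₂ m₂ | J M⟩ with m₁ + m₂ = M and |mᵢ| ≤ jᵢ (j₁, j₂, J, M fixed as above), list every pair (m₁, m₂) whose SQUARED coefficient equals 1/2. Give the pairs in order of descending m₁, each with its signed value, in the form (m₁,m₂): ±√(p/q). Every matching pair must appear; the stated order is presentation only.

Admissible pairs with m₁+m₂ = M = -1: (-3/2,1/2), (-1/2,-1/2), (1/2,-3/2)
  (m₁,m₂)=(1/2,-3/2): CG² = 1/2, CG = +√(1/2)   ← matches the target
  (m₁,m₂)=(-1/2,-1/2): CG² = 0/1, CG = 0
  (m₁,m₂)=(-3/2,1/2): CG² = 1/2, CG = −√(1/2)   ← matches the target
Pairs with CG² = 1/2: (1/2,-3/2): +√(1/2); (-3/2,1/2): −√(1/2)

(1/2,-3/2): +√(1/2); (-3/2,1/2): −√(1/2)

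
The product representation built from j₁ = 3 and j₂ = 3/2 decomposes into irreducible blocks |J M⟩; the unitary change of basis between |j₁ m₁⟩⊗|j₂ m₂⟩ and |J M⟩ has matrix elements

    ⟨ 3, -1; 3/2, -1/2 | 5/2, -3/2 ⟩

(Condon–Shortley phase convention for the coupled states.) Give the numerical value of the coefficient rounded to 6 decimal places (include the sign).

j₁+j₂−J=2  J+j₁−j₂=4  J−j₁+j₂=1  j₁+j₂+J+1=8
(j₁±m₁, j₂±m₂, J±M) = (2,4,1,2,1,4)
P² = 576/35
sum k=0..1:
  [0] +1/48 = 1/48
  [1] −1/6 = -1/6
S = -7/48
C² = P²·S² = 7/20 ; C = -0.591608

−√(7/20) ≈ -0.591608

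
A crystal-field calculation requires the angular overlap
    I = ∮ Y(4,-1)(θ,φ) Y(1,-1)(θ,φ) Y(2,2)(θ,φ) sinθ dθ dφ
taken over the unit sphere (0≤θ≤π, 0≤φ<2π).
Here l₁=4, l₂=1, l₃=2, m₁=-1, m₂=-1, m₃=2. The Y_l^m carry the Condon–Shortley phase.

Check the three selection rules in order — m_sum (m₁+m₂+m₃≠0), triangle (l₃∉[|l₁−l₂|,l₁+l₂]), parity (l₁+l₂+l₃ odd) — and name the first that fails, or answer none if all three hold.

Σmᵢ = 0  ✓
l₃∈[|l₁−l₂|,l₁+l₂]=[3,5] required, l₃=2 fails  ✗
Σlᵢ = 7 ⇒ odd

triangle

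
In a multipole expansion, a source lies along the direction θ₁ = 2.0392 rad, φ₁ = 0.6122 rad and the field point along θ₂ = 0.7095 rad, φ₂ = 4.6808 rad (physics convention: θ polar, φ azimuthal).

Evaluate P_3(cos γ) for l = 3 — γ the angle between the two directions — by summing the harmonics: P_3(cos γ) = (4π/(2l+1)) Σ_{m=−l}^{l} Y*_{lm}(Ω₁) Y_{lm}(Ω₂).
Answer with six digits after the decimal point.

Term-by-term m-sum for l=3 (normalisation 4π/7 = 1.795196):
  m=-3: (-0.077861+0.285997i) × (+0.010915-0.114833i) = +0.031992+0.012063i  (running Σ = +0.031992+0.012063i)
  m=-2: (-0.124719-0.345529i) × (-0.328404-0.020776i) = +0.033780+0.116064i  (running Σ = +0.065772+0.128127i)
  m=-1: (+0.004506+0.003164i) × (-0.012488+0.395199i) = -0.001307+0.001741i  (running Σ = +0.064465+0.129868i)
  m=0: (+0.333734-0.000000i) × (-0.034531+0.000000i) = -0.011524+0.000000i  (running Σ = +0.052941+0.129868i)
  m=1: (-0.004506+0.003164i) × (+0.012488+0.395199i) = -0.001307-0.001741i  (running Σ = +0.051634+0.128127i)
  m=2: (-0.124719+0.345529i) × (-0.328404+0.020776i) = +0.033780-0.116064i  (running Σ = +0.085414+0.012063i)
  m=3: (+0.077861+0.285997i) × (-0.010915-0.114833i) = +0.031992-0.012063i  (running Σ = +0.117406+0.000000i)
Accumulated sum +0.117406+0.000000i; after 4π/(2l+1) scaling, +0.210767+0.000000i ⇒ P_3 = 0.210767

0.210767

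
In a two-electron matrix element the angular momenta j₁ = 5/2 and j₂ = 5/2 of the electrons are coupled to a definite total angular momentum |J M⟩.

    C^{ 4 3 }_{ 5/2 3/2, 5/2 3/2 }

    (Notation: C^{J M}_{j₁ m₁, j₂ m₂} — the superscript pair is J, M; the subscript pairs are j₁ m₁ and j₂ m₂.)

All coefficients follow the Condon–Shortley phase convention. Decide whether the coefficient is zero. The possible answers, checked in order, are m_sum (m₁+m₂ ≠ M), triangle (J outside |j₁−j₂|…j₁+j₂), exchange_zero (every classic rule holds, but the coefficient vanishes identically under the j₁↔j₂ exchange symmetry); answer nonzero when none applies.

exchange_zero

m-sum: m₁+m₂ = 3/2+3/2 = 3, M = 3  ✓
triangle: |j₁−j₂| = 0 ≤ J = 4 ≤ j₁+j₂ = 5  ✓
exchange: j₁=j₂ and m₁=m₂, and (−1)^(j₁+j₂−J) = (−1)^1 = −1 forces ⟨j₁m₁;j₂m₂|JM⟩ = −⟨j₂m₂;j₁m₁|JM⟩ = −⟨j₁m₁;j₂m₂|JM⟩ ⇒ the coefficient vanishes identically
Racah sum check: Σ_k collapses to 0 ⇒ CG = 0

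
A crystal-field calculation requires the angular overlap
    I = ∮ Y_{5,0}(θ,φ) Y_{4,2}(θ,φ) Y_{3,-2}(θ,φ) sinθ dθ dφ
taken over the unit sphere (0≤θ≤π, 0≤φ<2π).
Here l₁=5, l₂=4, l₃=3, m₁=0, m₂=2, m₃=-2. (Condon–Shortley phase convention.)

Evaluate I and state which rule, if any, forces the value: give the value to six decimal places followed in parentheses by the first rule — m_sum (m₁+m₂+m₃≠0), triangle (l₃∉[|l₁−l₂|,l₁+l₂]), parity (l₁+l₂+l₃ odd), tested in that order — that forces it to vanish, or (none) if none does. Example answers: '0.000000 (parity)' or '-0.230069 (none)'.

m-sum 0 ✓  L=12 even ✓  1≤3≤9 ✓
Π(2lᵢ+1) = 11×9×7 = 693
triangle coeff Δ(5,4,3) = 1/180180
Σ_t [2,4]: t=2:+1/576 t=3:−1/144 t=4:+1/576 = -1/288
(3j)²=20/1001 [(5 4 3; 0 0 0)], sign=+1
Σ_t [4,5]: t=4:+1/576 t=5:−1/2880 = 1/720
(3j)²=80/3003 [(5 4 3; 0 2 -2)], sign=-1
⇒ 4πI² = 4800/13013
I = (-1)√(4800/13013/(4π)) = -0.17132746
No selection rule forces the value: the integral is nonzero (none).

-0.171327 (none)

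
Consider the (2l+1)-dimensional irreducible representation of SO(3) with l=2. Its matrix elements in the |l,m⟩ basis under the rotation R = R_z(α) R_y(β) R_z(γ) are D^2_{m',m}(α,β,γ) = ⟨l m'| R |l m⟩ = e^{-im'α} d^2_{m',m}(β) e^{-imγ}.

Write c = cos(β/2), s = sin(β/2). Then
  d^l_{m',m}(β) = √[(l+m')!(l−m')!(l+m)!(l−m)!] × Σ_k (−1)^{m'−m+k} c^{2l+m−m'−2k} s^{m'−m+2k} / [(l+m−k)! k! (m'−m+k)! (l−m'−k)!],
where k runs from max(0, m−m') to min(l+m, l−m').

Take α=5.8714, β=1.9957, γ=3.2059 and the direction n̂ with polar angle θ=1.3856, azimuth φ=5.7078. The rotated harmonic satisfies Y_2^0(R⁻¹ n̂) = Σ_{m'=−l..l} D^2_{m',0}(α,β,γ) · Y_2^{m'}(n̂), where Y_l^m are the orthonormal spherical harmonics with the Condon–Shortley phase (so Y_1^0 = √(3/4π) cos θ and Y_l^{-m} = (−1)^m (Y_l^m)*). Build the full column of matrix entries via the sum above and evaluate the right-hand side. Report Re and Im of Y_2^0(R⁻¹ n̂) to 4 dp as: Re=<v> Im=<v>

Need the full column D^2_{m',0} for m'=−2..2 at α=5.8714, β=1.9957, γ=3.2059.
cos(β/2)=0.542110, sin(β/2)=0.840307
d^2_{-2,0}: single k=2 term ⇒ +0.508308;  D = +0.345449-0.372883i
d^2_{-1,0}: k∈[1..2] ⇒ +0.327927 -0.787912 = -0.459986;  D = -0.421534+0.184107i
d^2_{0,0}: k∈[0..2] ⇒ +0.086368 -0.830064 +0.498601 = -0.245096;  D = -0.245096+0.000000i
d^2_{1,0}: k∈[0..1] ⇒ -0.327927 +0.787912 = +0.459986;  D = +0.421534+0.184107i
d^2_{2,0}: single k=0 term ⇒ +0.508308;  D = +0.345449+0.372883i
Y_2^{m'}(θ=1.3856,φ=5.7078) and Σ D·Y over m':
  (+0.3454-0.3729i)·(+0.1522+0.3407i)  (-0.4215+0.1841i)·(+0.1173+0.0761i)  (-0.2451+0.0000i)·(-0.2833+0.0000i)  (+0.4215+0.1841i)·(-0.1173+0.0761i)  (+0.3454+0.3729i)·(+0.1522-0.3407i)
Y_2^0(R⁻¹ n̂) = +0.301771+0.000000i

Re=0.3018 Im=0.0000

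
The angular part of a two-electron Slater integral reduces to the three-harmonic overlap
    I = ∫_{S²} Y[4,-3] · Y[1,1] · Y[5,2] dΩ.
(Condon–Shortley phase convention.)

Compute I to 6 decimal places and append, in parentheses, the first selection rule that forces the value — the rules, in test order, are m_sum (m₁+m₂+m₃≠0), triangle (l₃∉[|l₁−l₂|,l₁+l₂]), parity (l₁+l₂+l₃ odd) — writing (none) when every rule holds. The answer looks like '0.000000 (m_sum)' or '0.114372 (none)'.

Rules hold: Σm=0, L=10 even, 3≤5≤5.
N = 9·3·11 = 297
Δ = 0!·8!·2!/11! = 1/495
Racah Σ t=0..0: t=0:+1/576 = 1/576
⇒ 3j(4 1 5; 0 0 0)² = 5/99, sgn -1
Racah Σ t=0..0: t=0:+1/10080 = 1/10080
⇒ 3j(4 1 5; -3 1 2)² = 1/165, sgn -1
4πI² = N·(3j₀)²·(3jₘ)² = 1/11
I = +1·√(0.0909091/4π) = 0.08505478
No selection rule forces the value: the integral is nonzero (none).

0.085055 (none)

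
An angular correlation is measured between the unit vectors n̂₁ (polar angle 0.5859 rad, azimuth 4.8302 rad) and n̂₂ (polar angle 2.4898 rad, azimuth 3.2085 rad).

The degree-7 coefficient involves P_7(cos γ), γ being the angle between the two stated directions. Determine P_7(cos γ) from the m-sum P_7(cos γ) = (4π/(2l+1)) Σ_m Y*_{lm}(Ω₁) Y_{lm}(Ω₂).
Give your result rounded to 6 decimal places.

Expand P_7 via completeness: Σ_{m} conj(Y_{7,m}) at Ω₁ times Y_{7,m} at Ω₂ —
  m=-7: Y*=-0.00580 + 0.00536j  Y=-0.01349 + 0.00682j  product 0.00004 - 0.00011j
  m=-6: Y*=-0.03388 - 0.02894j  Y=-0.06822 + 0.02896j  product 0.00315 + 0.00099j
  m=-5: Y*=0.08457 - 0.12656j  Y=-0.20544 + 0.07141j  product -0.00834 + 0.03204j
  m=-4: Y*=0.30688 + 0.15636j  Y=-0.39741 + 0.10897j  product -0.13900 - 0.02870j
  m=-3: Y*=-0.16899 + 0.45805j  Y=-0.44547 + 0.09064j  product 0.03376 - 0.21937j
  m=-2: Y*=-0.29285 - 0.07031j  Y=-0.11790 + 0.01587j  product 0.03564 + 0.00364j
  m=-1: Y*=-0.02618 + 0.22123j  Y=0.35178 - 0.02357j  product -0.00400 + 0.07844j
  m=+0: Y*=-0.38546 + 0.00000j  Y=0.24031 + 0.00000j  product -0.09263 + 0.00000j
  m=+1: Y*=0.02618 + 0.22123j  Y=-0.35178 - 0.02357j  product -0.00400 - 0.07844j
  m=+2: Y*=-0.29285 + 0.07031j  Y=-0.11790 - 0.01587j  product 0.03564 - 0.00364j
  m=+3: Y*=0.16899 + 0.45805j  Y=0.44547 + 0.09064j  product 0.03376 + 0.21937j
  m=+4: Y*=0.30688 - 0.15636j  Y=-0.39741 - 0.10897j  product -0.13900 + 0.02870j
  m=+5: Y*=-0.08457 - 0.12656j  Y=0.20544 + 0.07141j  product -0.00834 - 0.03204j
  m=+6: Y*=-0.03388 + 0.02894j  Y=-0.06822 - 0.02896j  product 0.00315 - 0.00099j
  m=+7: Y*=0.00580 + 0.00536j  Y=0.01349 + 0.00682j  product 0.00004 + 0.00011j
Σ over m = -0.25009 - 0.00000j; ×(4π/15) → -0.20952 - 0.00000j. Real part: -0.209517

-0.209517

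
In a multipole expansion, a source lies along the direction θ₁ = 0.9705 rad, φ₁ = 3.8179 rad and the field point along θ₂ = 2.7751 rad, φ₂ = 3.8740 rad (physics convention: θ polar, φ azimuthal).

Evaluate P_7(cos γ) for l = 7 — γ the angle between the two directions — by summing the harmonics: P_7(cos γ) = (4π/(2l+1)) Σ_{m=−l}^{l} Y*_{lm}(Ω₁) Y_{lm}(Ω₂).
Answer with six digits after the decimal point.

Expand P_7 via completeness: Σ_{m} conj(Y_{7,m}) at Ω₁ times Y_{7,m} at Ω₂ —
  m=-7: (-0.002834, 0.130226) × (-0.000153, -0.000347) = (0.000046, -0.000019)  (running Σ = (0.000046, -0.000019))
  m=-6: (-0.203123, -0.264689) × (0.001156, -0.003513) = (-0.001165, 0.000408)  (running Σ = (-0.001119, 0.000389))
  m=-5: (0.429281, 0.105027) × (0.019432, -0.011138) = (0.009512, -0.002740)  (running Σ = (0.008393, -0.002352))
  m=-4: (-0.200012, 0.093274) × (0.092006, 0.019799) = (-0.020249, 0.004622)  (running Σ = (-0.011856, 0.002270))
  m=-3: (-0.096213, 0.195111) × (0.161483, 0.223150) = (-0.059076, 0.010037)  (running Σ = (-0.070932, 0.012307))
  m=-2: (-0.072165, -0.325489) × (-0.055075, 0.517722) = (0.172487, -0.019435)  (running Σ = (0.101555, -0.007127))
  m=-1: (-0.066367, -0.053264) × (-0.351926, 0.316474) = (0.040213, -0.002258)  (running Σ = (0.141768, -0.009386))
  m=0: (0.342955, -0.000000) × (0.181709, 0.000000) = (0.062318, 0.000000)  (running Σ = (0.204086, -0.009386))
  m=1: (0.066367, -0.053264) × (0.351926, 0.316474) = (0.040213, 0.002258)  (running Σ = (0.244299, -0.007127))
  m=2: (-0.072165, 0.325489) × (-0.055075, -0.517722) = (0.172487, 0.019435)  (running Σ = (0.416787, 0.012307))
  m=3: (0.096213, 0.195111) × (-0.161483, 0.223150) = (-0.059076, -0.010037)  (running Σ = (0.357711, 0.002270))
  m=4: (-0.200012, -0.093274) × (0.092006, -0.019799) = (-0.020249, -0.004622)  (running Σ = (0.337462, -0.002352))
  m=5: (-0.429281, 0.105027) × (-0.019432, -0.011138) = (0.009512, 0.002740)  (running Σ = (0.346974, 0.000389))
  m=6: (-0.203123, 0.264689) × (0.001156, 0.003513) = (-0.001165, -0.000408)  (running Σ = (0.345809, -0.000019))
  m=7: (0.002834, 0.130226) × (0.000153, -0.000347) = (0.000046, 0.000019)  (running Σ = (0.345855, 0.000000))
Accumulated sum (0.345855, 0.000000); after 4π/(2l+1) scaling, (0.289743, 0.000000) ⇒ P_7 = 0.289743

0.289743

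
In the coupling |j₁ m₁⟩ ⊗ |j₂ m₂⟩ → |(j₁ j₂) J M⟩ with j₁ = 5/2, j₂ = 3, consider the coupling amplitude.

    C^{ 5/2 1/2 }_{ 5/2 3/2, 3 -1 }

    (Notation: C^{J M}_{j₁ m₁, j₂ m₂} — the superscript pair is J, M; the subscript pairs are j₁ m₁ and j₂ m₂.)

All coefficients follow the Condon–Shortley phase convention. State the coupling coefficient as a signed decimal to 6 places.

−√(1/35) ≈ -0.169031

j₁+j₂−J=3  J+j₁−j₂=2  J−j₁+j₂=3  j₁+j₂+J+1=9
(j₁±m₁, j₂±m₂, J±M) = (4,1,2,4,3,2)
P² = 576/35
sum k=0..1:
  [0] +1/12 = 1/12
  [1] −1/8 = -1/8
S = -1/24
C² = P²·S² = 1/35 ; C = -0.169031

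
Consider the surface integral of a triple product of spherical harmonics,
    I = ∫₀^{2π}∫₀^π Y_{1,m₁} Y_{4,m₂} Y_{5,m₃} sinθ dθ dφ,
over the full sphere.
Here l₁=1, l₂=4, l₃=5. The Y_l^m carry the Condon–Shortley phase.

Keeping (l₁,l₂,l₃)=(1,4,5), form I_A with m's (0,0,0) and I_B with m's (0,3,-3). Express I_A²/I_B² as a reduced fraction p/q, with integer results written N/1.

25/16

l's match ⇒ only the (l;m) 3-j factors differ between A and B.
A: triangle coeff Δ(1,4,5) = 1/495; Σ_t [0,0]: t=0:+1/576 = 1/576; (3j)²=5/99 [(1 4 5; 0 0 0)], sign=-1
B: triangle coeff Δ(1,4,5) = 1/495; Σ_t [0,0]: t=0:+1/5040 = 1/5040; (3j)²=16/495 [(1 4 5; 0 3 -3)], sign=+1
I_A²/I_B² = (5/99)/(16/495) = 25/16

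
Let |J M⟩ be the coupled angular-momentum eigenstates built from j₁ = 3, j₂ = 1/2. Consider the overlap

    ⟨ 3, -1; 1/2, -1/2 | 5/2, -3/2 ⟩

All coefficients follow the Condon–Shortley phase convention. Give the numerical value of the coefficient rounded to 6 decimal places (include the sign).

j₁+j₂−J=1  J+j₁−j₂=5  J−j₁+j₂=0  j₁+j₂+J+1=7
(j₁±m₁, j₂±m₂, J±M) = (2,4,0,1,1,4)
P² = 1152/7
sum k=0..0:
  [0] +1/24 = 1/24
S = 1/24
C² = P²·S² = 2/7 ; C = +0.534522

+0.534522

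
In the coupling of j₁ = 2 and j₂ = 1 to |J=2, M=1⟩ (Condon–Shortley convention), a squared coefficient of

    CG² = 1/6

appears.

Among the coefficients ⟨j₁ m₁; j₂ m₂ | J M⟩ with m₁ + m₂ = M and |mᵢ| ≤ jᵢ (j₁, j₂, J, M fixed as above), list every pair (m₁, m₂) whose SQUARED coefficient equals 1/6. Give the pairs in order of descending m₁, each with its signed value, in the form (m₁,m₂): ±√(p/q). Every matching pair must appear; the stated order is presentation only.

Admissible pairs with m₁+m₂ = M = 1: (0,1), (1,0), (2,-1)
  (m₁,m₂)=(2,-1): CG² = 1/3, CG = +√(1/3)
  (m₁,m₂)=(1,0): CG² = 1/6, CG = +√(1/6)   ← matches the target
  (m₁,m₂)=(0,1): CG² = 1/2, CG = −√(1/2)
Pairs with CG² = 1/6: (1,0): +√(1/6)

(1,0): +√(1/6)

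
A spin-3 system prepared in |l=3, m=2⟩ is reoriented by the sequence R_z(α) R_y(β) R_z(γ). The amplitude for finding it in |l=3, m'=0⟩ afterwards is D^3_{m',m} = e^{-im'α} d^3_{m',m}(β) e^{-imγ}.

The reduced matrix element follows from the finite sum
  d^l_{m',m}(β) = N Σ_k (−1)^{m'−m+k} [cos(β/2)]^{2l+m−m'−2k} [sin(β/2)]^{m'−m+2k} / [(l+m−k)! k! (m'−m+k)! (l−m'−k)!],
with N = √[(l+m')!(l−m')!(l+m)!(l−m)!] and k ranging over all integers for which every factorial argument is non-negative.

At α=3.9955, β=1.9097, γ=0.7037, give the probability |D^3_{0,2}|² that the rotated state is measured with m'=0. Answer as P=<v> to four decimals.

Split into d^3_{0,2}(β=1.9097) × two z-phases.
c=cos(1.909700/2)=0.577731, s=sin(1.909700/2)=0.816227; N=√[6·6·120·1]=65.726707
Admissible k: 2..3 (factorial args all ≥0)
  k=2: (−1)^0·65.7267/(12)·0.5777^4·0.8162^2 = +0.406524
  k=3: (−1)^1·65.7267/(12)·0.5777^2·0.8162^4 = -0.811440
d^3_{0,2}(1.9097) = +0.406524 -0.811440 = -0.404916
|D^3_{0,2}|² = |d^3_{0,2}(β)|² = (-0.404916)² = 0.163957 (the z-rotation phases have unit modulus)

P=0.1640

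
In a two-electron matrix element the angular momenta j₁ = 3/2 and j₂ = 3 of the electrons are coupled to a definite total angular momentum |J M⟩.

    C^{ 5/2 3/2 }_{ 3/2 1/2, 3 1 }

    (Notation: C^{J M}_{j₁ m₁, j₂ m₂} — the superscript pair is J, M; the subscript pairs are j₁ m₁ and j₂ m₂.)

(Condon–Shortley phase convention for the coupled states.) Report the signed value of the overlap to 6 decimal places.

j₁+j₂−J=2  J+j₁−j₂=1  J−j₁+j₂=4  j₁+j₂+J+1=8
(j₁±m₁, j₂±m₂, J±M) = (2,1,4,2,4,1)
P² = 576/35
sum k=0..1:
  [0] +1/48 = 1/48
  [1] −1/6 = -1/6
S = -7/48
C² = P²·S² = 7/20 ; C = -0.591608

−√(7/20) = -0.591608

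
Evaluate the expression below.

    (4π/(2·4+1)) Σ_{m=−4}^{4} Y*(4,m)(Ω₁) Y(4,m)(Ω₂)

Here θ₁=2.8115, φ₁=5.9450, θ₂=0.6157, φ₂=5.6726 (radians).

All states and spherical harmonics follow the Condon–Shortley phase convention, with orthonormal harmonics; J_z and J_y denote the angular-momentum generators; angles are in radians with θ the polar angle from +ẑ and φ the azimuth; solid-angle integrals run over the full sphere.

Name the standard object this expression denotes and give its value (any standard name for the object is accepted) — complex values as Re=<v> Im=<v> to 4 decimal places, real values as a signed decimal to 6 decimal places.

This sum is the spherical-harmonic addition theorem: it equals the Legendre polynomial P_l(cos γ) of the angle γ between the two directions.
Expand P_4 via completeness: Σ_{m} conj(Y_{4,m}) at Ω₁ times Y_{4,m} at Ω₂ —
  [-4]  conj(Y_{4,-4})(Ω₁) = (0.001057, -0.004769) ; Y_{4,-4}(Ω₂) = (-0.037678, 0.031688) ; Δ = (0.000111, 0.000213)
  [-3]  conj(Y_{4,-3})(Ω₁) = (-0.021290, 0.034244) ; Y_{4,-3}(Ω₂) = (-0.050785, 0.190170) ; Δ = (-0.005431, -0.005788)
  [-2]  conj(Y_{4,-2})(Ω₁) = (0.144292, -0.115819) ; Y_{4,-2}(Ω₂) = (0.140086, 0.384213) ; Δ = (0.064712, 0.039214)
  [-1]  conj(Y_{4,-1})(Ω₁) = (-0.446747, 0.157119) ; Y_{4,-1}(Ω₂) = (0.304314, 0.212956) ; Δ = (-0.169411, -0.047324)
  [+0]  conj(Y_{4,0})(Ω₁) = (0.442595, -0.000000) ; Y_{4,0}(Ω₂) = (-0.153167, 0.000000) ; Δ = (-0.067791, 0.000000)
  [+1]  conj(Y_{4,1})(Ω₁) = (0.446747, 0.157119) ; Y_{4,1}(Ω₂) = (-0.304314, 0.212956) ; Δ = (-0.169411, 0.047324)
  [+2]  conj(Y_{4,2})(Ω₁) = (0.144292, 0.115819) ; Y_{4,2}(Ω₂) = (0.140086, -0.384213) ; Δ = (0.064712, -0.039214)
  [+3]  conj(Y_{4,3})(Ω₁) = (0.021290, 0.034244) ; Y_{4,3}(Ω₂) = (0.050785, 0.190170) ; Δ = (-0.005431, 0.005788)
  [+4]  conj(Y_{4,4})(Ω₁) = (0.001057, 0.004769) ; Y_{4,4}(Ω₂) = (-0.037678, -0.031688) ; Δ = (0.000111, -0.000213)
Total Σ_m = (-0.287827, 0.000000). Multiply by 1.396263: (-0.401883, 0.000000). P_4(cos γ) = -0.401883

Legendre polynomial (addition theorem), -0.401883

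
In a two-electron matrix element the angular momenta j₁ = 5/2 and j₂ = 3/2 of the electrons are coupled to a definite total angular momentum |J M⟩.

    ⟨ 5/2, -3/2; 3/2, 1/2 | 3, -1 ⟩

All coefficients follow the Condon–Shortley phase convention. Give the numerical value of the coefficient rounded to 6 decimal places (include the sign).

triangle: 1!*4!*2!/8! = 48/40320
(j±m)!: 1!*4!*2!*1!*2!*4! = 2304
prefactor² = (2J+1)*Δ*N² = 96/5
  k=0: +1/(0!*1!*4!*2!*0!*0!) = 1/48
  k=1: −1/(1!*0!*3!*1!*1!*1!) = -1/6
Σ = -7/48  ⇒  CG² = 96/5*(-7/48)² = 49/120
CG = −√(49/120) = -0.639010

−√(49/120) ≈ -0.639010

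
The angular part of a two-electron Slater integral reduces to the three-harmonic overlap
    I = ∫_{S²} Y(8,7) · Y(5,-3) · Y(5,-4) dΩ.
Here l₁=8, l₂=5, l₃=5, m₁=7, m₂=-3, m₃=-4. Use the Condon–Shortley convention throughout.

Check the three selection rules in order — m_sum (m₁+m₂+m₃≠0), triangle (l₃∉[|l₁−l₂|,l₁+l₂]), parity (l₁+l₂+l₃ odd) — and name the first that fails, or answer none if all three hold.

none

Σmᵢ = 0  ✓
l₃∈[|l₁−l₂|,l₁+l₂]=[3,13], have l₃=5  ✓
Σlᵢ = 18 ⇒ even  ✓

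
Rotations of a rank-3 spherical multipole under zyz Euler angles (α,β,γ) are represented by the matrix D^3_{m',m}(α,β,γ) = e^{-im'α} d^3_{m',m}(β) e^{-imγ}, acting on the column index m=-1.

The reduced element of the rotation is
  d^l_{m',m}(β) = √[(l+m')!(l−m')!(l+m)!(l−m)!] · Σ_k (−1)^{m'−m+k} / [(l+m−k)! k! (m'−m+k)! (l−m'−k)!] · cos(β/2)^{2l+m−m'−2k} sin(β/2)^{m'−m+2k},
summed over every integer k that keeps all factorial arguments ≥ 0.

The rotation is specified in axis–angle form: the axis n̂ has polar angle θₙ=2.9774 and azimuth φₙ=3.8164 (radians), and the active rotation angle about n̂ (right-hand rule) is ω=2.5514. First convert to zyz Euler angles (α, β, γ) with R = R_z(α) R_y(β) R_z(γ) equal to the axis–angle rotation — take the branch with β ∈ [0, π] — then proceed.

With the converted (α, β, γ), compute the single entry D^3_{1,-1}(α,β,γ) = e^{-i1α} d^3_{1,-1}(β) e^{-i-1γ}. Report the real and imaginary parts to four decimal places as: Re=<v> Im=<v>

Axis–angle → zyz. n̂ = (sinθₙcosφₙ, sinθₙsinφₙ, cosθₙ) = (-0.127631, -0.102119, -0.986551), ω = 2.5514.
R = I cosω + sinω [n̂]ₓ + (1−cosω) n̂n̂ᵀ gives
  R = [-0.801010, +0.572898, +0.173697; -0.525174, -0.811741, +0.255477; +0.287359, +0.113418, +0.951084]
β = atan2(√(R₁₃²+R₂₃²), R₃₃) = 0.314070; α = atan2(R₂₃, R₁₃) mod 2π = 0.973693; γ = atan2(R₃₂, −R₃₁) mod 2π = 2.765671
Split into d^3_{1,-1}(β=0.3141) × two z-phases.
c=cos(0.314070/2)=0.987695, s=sin(0.314070/2)=0.156390; N=√[24·2·2·24]=48.000000
Admissible k: 0..2 (factorial args all ≥0)
  k=0: (−1)^2·48.0000/(8)·0.9877^4·0.1564^2 = +0.139657
  k=1: (−1)^3·48.0000/(6)·0.9877^2·0.1564^4 = -0.004668
  k=2: (−1)^4·48.0000/(48)·0.9877^0·0.1564^6 = +0.000015
d^3_{1,-1}(0.3141) = +0.139657 -0.004668 +0.000015 = +0.135003
Phases: e^{-i·(1)·0.9737}=+0.562250-0.826968i, e^{-i·(-1)·2.7657}=-0.930170+0.367130i ⇒ D=-0.029617+0.131714i

Re=-0.0296 Im=0.1317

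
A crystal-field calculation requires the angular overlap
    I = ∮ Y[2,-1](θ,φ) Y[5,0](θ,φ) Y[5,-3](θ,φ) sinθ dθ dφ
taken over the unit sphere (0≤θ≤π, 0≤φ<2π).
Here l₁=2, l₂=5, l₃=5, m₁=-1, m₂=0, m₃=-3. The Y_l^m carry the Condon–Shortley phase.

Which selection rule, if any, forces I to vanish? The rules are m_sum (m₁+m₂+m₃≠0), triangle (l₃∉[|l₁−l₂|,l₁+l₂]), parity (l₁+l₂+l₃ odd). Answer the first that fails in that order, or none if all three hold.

m_sum

azimuthal sum: -1 + 0 − 3 = -4  ✗
3 ≤ 5 ≤ 7 (triangle on l)
L = 2 + 5 + 5 = 12 (even)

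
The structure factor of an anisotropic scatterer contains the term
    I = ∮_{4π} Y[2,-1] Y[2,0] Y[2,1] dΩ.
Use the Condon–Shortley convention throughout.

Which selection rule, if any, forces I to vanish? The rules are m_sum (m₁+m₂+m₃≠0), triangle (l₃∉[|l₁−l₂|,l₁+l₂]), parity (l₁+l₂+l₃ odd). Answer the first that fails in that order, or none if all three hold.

Σmᵢ = 0  ✓
l₃∈[|l₁−l₂|,l₁+l₂]=[0,4], have l₃=2  ✓
Σlᵢ = 6 ⇒ even  ✓

none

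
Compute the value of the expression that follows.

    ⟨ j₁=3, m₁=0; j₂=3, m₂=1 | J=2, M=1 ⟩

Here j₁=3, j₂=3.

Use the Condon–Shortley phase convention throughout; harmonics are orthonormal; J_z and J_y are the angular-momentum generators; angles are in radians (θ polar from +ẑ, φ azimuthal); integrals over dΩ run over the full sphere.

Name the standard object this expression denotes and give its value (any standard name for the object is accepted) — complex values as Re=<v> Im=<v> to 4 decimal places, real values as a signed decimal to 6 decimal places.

Clebsch–Gordan coefficient, +√(1/42) ≈ +0.154303

This is a Clebsch–Gordan (vector-coupling) coefficient.
j₁+j₂−J=4  J+j₁−j₂=2  J−j₁+j₂=2  j₁+j₂+J+1=9
(j₁±m₁, j₂±m₂, J±M) = (3,3,4,2,3,1)
P² = 96/7
sum k=2..3:
  [2] +1/8 = 1/8
  [3] −1/12 = -1/12
S = 1/24
C² = P²·S² = 1/42 ; C = +0.154303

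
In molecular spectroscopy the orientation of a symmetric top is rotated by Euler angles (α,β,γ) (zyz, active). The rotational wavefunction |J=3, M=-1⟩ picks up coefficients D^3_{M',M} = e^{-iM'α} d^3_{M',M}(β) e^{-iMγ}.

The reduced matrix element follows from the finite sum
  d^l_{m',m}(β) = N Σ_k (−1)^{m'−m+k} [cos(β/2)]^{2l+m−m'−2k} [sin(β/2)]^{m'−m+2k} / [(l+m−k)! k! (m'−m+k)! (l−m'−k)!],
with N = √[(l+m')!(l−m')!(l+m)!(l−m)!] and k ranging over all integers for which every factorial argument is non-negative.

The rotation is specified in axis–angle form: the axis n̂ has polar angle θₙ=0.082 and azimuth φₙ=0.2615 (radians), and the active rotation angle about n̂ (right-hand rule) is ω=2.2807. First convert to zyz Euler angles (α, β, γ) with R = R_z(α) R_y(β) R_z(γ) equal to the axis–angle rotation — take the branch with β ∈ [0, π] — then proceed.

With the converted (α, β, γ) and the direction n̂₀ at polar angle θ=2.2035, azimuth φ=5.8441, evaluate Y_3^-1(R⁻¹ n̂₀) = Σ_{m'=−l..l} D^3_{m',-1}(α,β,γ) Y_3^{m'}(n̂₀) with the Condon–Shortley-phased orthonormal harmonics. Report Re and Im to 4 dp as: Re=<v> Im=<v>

Axis–angle → zyz. n̂ = (sinθₙcosφₙ, sinθₙsinφₙ, cosθₙ) = (+0.079124, +0.021176, +0.996640), ω = 2.2807.
R = I cosω + sinω [n̂]ₓ + (1−cosω) n̂n̂ᵀ gives
  R = [-0.641420, -0.753109, +0.146314; +0.758644, -0.651020, -0.025150; +0.114194, +0.094869, +0.988918]
β = atan2(√(R₁₃²+R₂₃²), R₃₃) = 0.149011; α = atan2(R₂₃, R₁₃) mod 2π = 6.112961; γ = atan2(R₃₂, −R₃₁) mod 2π = 2.448369
Need the full column D^3_{m',-1} for m'=−3..3 at α=6.1130, β=0.1490, γ=2.4484.
cos(β/2)=0.997226, sin(β/2)=0.074436
d^3_{-3,-1}: single k=2 term ⇒ +0.021222;  D = -0.007613+0.019810i
d^3_{-2,-1}: k∈[1..2] ⇒ +0.232142 -0.002587 = +0.229555;  D = -0.117456+0.197230i
d^3_{-1,-1}: k∈[0..2] ⇒ +0.983470 -0.043836 +0.000183 = +0.939816;  D = -0.610712+0.714343i
d^3_{0,-1}: k∈[0..2] ⇒ -0.254298 +0.004251 -0.000008 = -0.250056;  D = +0.192340-0.159791i
d^3_{1,-1}: k∈[0..2] ⇒ +0.032877 -0.000244 +0.000000 = +0.032633;  D = -0.028271+0.016300i
d^3_{2,-1}: k∈[0..1] ⇒ -0.002587 +0.000007 = -0.002580;  D = +0.002421-0.000891i
d^3_{3,-1}: single k=0 term ⇒ +0.000118;  D = -0.000116+0.000021i
Y_3^{m'}(θ=2.2035,φ=5.8441) and Σ D·Y over m':
  (-0.0076+0.0198i)·(+0.0549+0.2118i)  (-0.1175+0.1972i)·(-0.2510-0.3025i)  (-0.6107+0.7143i)·(+0.1765+0.0829i)  (+0.1923-0.1598i)·(+0.2762+0.0000i)  (-0.0283+0.0163i)·(-0.1765+0.0829i)  (+0.0024-0.0009i)·(-0.2510+0.3025i)  (-0.0001+0.0000i)·(-0.0549+0.2118i)
Y_3^-1(R⁻¹ n̂) = -0.026094+0.012547i

Re=-0.0261 Im=0.0125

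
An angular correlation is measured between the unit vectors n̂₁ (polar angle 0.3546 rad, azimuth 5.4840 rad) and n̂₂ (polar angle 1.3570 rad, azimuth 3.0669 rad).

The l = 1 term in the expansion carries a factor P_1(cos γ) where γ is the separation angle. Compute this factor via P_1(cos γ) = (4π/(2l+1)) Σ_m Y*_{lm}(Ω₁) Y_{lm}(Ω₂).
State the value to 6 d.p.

-0.055116

Summing Y*_{l m}(θ₁,φ₁)·Y_{l m}(θ₂,φ₂) over m ∈ [−1, 1]; prefactor 4π/(2·1+1) = 4.188790:
  [-1]  conj(Y_{1,-1})(Ω₁) = 0.08365 - 0.08599j ; Y_{1,-1}(Ω₂) = -0.33669 - 0.02519j ; Δ = -0.03033 + 0.02684j
  [+0]  conj(Y_{1,0})(Ω₁) = 0.45820 + 0.00000j ; Y_{1,0}(Ω₂) = 0.10367 + 0.00000j ; Δ = 0.04750 + 0.00000j
  [+1]  conj(Y_{1,1})(Ω₁) = -0.08365 - 0.08599j ; Y_{1,1}(Ω₂) = 0.33669 - 0.02519j ; Δ = -0.03033 - 0.02684j
Accumulated sum -0.01316 + 0.00000j; after 4π/(2l+1) scaling, -0.05512 + 0.00000j ⇒ P_1 = -0.055116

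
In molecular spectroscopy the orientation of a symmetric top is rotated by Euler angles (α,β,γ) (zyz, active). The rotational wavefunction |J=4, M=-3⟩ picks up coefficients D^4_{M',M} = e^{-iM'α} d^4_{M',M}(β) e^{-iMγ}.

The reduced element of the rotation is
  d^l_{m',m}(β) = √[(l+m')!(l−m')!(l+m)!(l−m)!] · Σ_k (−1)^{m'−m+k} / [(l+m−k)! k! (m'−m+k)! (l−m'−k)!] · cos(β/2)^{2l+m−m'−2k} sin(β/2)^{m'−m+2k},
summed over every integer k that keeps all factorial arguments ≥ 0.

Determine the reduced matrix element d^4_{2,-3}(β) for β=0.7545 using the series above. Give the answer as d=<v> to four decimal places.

d^4_{2,-3}(β=0.7545) via the finite sum:
Half-angle: c=0.929681, s=0.368365. N=√(720·2·1·5040)=2693.993318
Admissible k: 0..1 (factorial args all ≥0)
  k=0: (−1)^5·2693.9933/(240)·0.9297^3·0.3684^5 = -0.061176
  k=1: (−1)^6·2693.9933/(720)·0.9297^1·0.3684^7 = +0.003201
d^4_{2,-3}(0.7545) = -0.061176 +0.003201 = -0.057974

d=-0.0580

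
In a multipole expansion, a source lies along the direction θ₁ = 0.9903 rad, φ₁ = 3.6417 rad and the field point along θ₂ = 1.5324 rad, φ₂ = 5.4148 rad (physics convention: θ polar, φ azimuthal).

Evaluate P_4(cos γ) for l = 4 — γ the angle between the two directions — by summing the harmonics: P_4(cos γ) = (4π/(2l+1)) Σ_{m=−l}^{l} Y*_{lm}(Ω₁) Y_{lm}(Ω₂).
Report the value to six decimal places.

0.296181

Summing Y*_{l m}(θ₁,φ₁)·Y_{l m}(θ₂,φ₂) over m ∈ [−4, 4]; prefactor 4π/(2·4+1) = 1.396263:
  [-4]  conj(Y_{4,-4})(Ω₁) = -0.090120+0.196692i ; Y_{4,-4}(Ω₂) = -0.417142-0.143790i ; Δ = +0.065875-0.069090i
  [-3]  conj(Y_{4,-3})(Ω₁) = -0.028262-0.400364i ; Y_{4,-3}(Ω₂) = -0.041208+0.024502i ; Δ = +0.010974+0.015806i
  [-2]  conj(Y_{4,-2})(Ω₁) = +0.139665+0.217617i ; Y_{4,-2}(Ω₂) = +0.054617-0.326042i ; Δ = +0.078580-0.033651i
  [-1]  conj(Y_{4,-1})(Ω₁) = +0.170302+0.093060i ; Y_{4,-1}(Ω₂) = -0.035051-0.041411i ; Δ = -0.002116-0.010314i
  [+0]  conj(Y_{4,0})(Ω₁) = -0.302234-0.000000i ; Y_{4,0}(Ω₂) = +0.312688+0.000000i ; Δ = -0.094505-0.000000i
  [+1]  conj(Y_{4,1})(Ω₁) = -0.170302+0.093060i ; Y_{4,1}(Ω₂) = +0.035051-0.041411i ; Δ = -0.002116+0.010314i
  [+2]  conj(Y_{4,2})(Ω₁) = +0.139665-0.217617i ; Y_{4,2}(Ω₂) = +0.054617+0.326042i ; Δ = +0.078580+0.033651i
  [+3]  conj(Y_{4,3})(Ω₁) = +0.028262-0.400364i ; Y_{4,3}(Ω₂) = +0.041208+0.024502i ; Δ = +0.010974-0.015806i
  [+4]  conj(Y_{4,4})(Ω₁) = -0.090120-0.196692i ; Y_{4,4}(Ω₂) = -0.417142+0.143790i ; Δ = +0.065875+0.069090i
Σ over m = +0.212124+0.000000i; ×(4π/9) → +0.296181+0.000000i. Real part: 0.296181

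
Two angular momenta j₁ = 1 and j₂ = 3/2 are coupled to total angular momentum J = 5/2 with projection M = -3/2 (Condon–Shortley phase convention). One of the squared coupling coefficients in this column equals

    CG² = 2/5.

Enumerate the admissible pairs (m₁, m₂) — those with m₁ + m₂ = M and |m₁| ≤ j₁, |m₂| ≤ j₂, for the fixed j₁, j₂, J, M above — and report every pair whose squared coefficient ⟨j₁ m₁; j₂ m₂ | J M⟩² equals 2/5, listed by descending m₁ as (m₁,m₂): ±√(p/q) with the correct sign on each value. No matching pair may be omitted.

Admissible pairs with m₁+m₂ = M = -3/2: (-1,-1/2), (0,-3/2)
  (m₁,m₂)=(0,-3/2): CG² = 2/5, CG = +√(2/5)   ← matches the target
  (m₁,m₂)=(-1,-1/2): CG² = 3/5, CG = +√(3/5)
Pairs with CG² = 2/5: (0,-3/2): +√(2/5)

(0,-3/2): +√(2/5)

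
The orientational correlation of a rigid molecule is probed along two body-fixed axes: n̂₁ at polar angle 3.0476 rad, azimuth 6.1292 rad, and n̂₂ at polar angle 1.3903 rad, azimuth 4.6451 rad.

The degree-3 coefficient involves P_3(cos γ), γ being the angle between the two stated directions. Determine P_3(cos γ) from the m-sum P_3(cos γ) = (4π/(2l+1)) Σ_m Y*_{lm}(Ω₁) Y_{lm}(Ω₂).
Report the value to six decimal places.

0.243655

Expand P_3 via completeness: Σ_{m} conj(Y_{3,m}) at Ω₁ times Y_{3,m} at Ω₂ —
  term(m=-3) = (-0.000035, -0.000132)   from Y*(Ω₁)=(0.000309, -0.000154), Y(Ω₂)=(0.079642, -0.389153)
  term(m=-2) = (0.001567, -0.000275)   from Y*(Ω₁)=(-0.008541, 0.002717), Y(Ω₂)=(-0.175947, -0.023823)
  term(m=-1) = (-0.002771, -0.031882)   from Y*(Ω₁)=(0.118572, -0.018404), Y(Ω₂)=(0.017932, -0.266097)
  term(m=+0) = (0.138203, 0.000000)   from Y*(Ω₁)=(-0.726695, -0.000000), Y(Ω₂)=(-0.190181, 0.000000)
  term(m=+1) = (-0.002771, 0.031882)   from Y*(Ω₁)=(-0.118572, -0.018404), Y(Ω₂)=(-0.017932, -0.266097)
  term(m=+2) = (0.001567, 0.000275)   from Y*(Ω₁)=(-0.008541, -0.002717), Y(Ω₂)=(-0.175947, 0.023823)
  term(m=+3) = (-0.000035, 0.000132)   from Y*(Ω₁)=(-0.000309, -0.000154), Y(Ω₂)=(-0.079642, -0.389153)
Σ over m = (0.135726, 0.000000); ×(4π/7) → (0.243655, 0.000000). Real part: 0.243655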